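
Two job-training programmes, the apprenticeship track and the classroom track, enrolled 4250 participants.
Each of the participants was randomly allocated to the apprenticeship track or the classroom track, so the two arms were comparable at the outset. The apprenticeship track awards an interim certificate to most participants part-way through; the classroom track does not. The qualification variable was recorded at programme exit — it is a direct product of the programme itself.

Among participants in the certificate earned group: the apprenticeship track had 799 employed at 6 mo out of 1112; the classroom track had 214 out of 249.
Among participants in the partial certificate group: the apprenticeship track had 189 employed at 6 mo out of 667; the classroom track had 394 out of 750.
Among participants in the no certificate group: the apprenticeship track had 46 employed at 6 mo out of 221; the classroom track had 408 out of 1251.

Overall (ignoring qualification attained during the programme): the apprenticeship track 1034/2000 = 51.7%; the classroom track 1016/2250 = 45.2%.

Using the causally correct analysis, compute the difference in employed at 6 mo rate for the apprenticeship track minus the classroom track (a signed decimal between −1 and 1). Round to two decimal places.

The stratified and pooled comparisons disagree (the classroom track wins within each qualification attained during the programme; the apprenticeship track wins overall), so the answer turns on the causal role of qualification attained during the programme.
Qualification attained during the programme here is a post-treatment variable shaped by the programme; conditioning on it would introduce bias rather than remove it. The overall comparison is the causal one.
The causal difference is the pooled difference: 0.517 − 0.452 = +0.065.

+0.07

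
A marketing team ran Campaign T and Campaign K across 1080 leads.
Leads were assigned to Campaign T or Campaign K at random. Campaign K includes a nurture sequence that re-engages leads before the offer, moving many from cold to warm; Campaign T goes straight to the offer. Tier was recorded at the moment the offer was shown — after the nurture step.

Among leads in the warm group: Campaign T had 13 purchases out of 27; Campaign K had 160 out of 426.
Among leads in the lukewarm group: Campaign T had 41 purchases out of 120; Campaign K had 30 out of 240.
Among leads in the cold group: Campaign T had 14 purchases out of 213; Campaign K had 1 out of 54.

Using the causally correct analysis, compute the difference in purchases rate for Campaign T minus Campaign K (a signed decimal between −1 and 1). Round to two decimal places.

The stratified and pooled comparisons disagree (Campaign T wins within each engagement tier; Campaign K wins overall), so the answer turns on the causal role of engagement tier.
Engagement tier is downstream of the campaign. One should not condition on a consequence of treatment, so the overall rates are the right comparison.
The causal difference is the pooled difference: 0.189 − 0.265 = -0.076.

-0.08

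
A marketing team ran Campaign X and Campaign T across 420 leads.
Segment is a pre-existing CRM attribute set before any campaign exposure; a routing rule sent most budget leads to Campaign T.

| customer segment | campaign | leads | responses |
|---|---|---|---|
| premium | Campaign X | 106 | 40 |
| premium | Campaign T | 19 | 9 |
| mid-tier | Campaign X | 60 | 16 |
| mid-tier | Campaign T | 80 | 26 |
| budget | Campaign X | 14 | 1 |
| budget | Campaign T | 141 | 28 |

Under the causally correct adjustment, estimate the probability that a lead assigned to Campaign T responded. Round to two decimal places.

0.32

The customer segment-specific comparison favours Campaign T throughout, but the pooled figures favour Campaign X. The question is whether to condition on customer segment.
Customer segment differs across campaigns for reasons unrelated to any effect of the campaign itself, and it separately predicts the outcome — a classic confounder. We must compare within customer segment levels.
Standardising Campaign T to the population customer segment mix: 0.298·9/19 + 0.333·26/80 + 0.369·28/141 = 0.323.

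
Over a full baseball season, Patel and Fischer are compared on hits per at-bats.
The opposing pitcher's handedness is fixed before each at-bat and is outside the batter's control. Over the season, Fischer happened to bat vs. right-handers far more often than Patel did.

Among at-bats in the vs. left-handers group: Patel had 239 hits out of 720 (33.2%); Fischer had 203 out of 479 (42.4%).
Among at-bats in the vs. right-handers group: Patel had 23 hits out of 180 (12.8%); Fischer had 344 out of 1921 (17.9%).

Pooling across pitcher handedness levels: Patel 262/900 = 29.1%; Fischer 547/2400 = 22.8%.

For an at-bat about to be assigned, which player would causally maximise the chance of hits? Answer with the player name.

Fischer

Within every pitcher handedness level Fischer has the higher rate, yet pooled Patel does — Simpson's reversal.
Pitcher handedness is set before the player has any effect — it is not caused by the player — and it independently drives the outcome. That makes it a confounder, so the causal comparison is within pitcher handedness levels.
Within each level — vs. left-handers: 33.2% vs 42.4%; vs. right-handers: 12.8% vs 17.9% — Fischer is higher every time.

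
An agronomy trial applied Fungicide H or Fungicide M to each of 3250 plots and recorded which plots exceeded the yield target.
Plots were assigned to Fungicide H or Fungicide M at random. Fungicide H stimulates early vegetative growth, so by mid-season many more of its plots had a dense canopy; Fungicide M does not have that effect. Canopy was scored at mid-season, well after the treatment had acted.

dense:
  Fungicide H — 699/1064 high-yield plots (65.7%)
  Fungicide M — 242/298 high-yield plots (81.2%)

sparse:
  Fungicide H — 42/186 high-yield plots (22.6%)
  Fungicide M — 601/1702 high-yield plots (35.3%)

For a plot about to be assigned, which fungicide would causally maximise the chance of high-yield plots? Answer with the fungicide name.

Fungicide H

Stratifying would compare fungicides among plots the fungicides themselves sorted into mid-season canopy groups — a form of selection on an intermediate. The unconditioned pooled rates give the total causal effect.
Pooled: Fungicide H 59.3% vs Fungicide M 42.1%; Fungicide H is higher overall.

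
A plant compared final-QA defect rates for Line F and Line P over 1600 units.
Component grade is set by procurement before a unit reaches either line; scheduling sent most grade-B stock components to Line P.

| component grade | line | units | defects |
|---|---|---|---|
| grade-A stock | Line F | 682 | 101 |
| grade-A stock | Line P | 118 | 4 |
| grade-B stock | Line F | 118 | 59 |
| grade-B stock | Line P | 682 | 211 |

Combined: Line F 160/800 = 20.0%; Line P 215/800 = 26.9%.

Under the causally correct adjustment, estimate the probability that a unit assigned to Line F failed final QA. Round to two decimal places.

0.32

Within every component grade level Line P has the lower rate, yet pooled Line F does — Simpson's reversal.
Since component grade is a pre-existing factor (not a product of the line) and it affects the outcome on its own, it is a confounder. The stratified rates, not the pooled rate, identify the causal effect.
Standardising Line F to the population component grade mix: 0.500·101/682 + 0.500·59/118 = 0.324.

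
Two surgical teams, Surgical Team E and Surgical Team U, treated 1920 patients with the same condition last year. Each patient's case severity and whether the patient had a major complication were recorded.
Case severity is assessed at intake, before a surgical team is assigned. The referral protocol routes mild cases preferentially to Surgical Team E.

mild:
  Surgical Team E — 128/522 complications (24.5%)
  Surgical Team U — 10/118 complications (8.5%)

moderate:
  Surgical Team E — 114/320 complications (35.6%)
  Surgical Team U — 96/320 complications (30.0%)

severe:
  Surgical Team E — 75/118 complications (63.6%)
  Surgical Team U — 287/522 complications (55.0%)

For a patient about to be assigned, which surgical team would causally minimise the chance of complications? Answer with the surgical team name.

Surgical Team U is lower inside every case severity stratum but Surgical Team E is lower in aggregate. Whether to stratify depends on how case severity relates to the surgical team.
Case severity satisfies the back-door criterion: it is not a descendant of the surgical team, and it blocks the spurious path from surgical team to outcome. Adjusting for it (i.e., using the within-case severity rates) gives the causal effect.
Within each level — mild: 24.5% vs 8.5%; moderate: 35.6% vs 30.0%; severe: 63.6% vs 55.0% — Surgical Team U is lower every time.

Surgical Team U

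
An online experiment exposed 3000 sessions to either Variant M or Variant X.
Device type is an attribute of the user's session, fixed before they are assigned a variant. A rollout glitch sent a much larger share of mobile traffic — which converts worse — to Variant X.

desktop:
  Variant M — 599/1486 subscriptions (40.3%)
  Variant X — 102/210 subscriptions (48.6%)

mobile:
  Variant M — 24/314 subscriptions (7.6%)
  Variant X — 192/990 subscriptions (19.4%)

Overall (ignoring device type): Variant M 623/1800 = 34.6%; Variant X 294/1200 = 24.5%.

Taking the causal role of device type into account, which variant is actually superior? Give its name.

Nothing the variant does changes device type; the imbalance is an allocation artefact. With device type also predicting the outcome, the pooled figure is confounded, and the within-stratum comparison is the causal one.
Within each level — desktop: 40.3% vs 48.6%; mobile: 7.6% vs 19.4% — Variant X is higher every time.

Variant X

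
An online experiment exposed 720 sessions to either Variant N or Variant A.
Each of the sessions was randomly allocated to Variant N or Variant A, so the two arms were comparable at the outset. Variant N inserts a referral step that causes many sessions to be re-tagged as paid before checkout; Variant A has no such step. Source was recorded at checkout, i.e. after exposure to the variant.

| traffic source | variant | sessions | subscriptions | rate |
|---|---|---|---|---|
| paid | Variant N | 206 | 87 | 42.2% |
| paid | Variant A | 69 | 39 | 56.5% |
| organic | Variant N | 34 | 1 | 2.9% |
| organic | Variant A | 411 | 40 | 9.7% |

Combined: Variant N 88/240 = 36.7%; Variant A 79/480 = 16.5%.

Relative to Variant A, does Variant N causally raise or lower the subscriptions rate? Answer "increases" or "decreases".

increases

Because the variant influences traffic source, traffic source is a post-treatment mediator, not a confounder. Stratifying on it would bias the estimate; the causal effect is the crude pooled difference.
Pooled: Variant N 36.7% vs Variant A 16.5%; Variant N is higher overall.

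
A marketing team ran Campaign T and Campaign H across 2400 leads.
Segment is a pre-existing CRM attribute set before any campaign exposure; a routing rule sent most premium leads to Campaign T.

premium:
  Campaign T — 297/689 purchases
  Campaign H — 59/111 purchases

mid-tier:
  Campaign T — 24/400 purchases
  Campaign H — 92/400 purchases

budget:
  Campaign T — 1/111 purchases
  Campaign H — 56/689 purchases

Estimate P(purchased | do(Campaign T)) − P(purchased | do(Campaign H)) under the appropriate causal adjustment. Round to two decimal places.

Customer segment satisfies the back-door criterion: it is not a descendant of the campaign, and it blocks the spurious path from campaign to outcome. Adjusting for it (i.e., using the within-customer segment rates) gives the causal effect.
Adjusting over the population distribution of customer segment: 0.333·(0.431−0.532) + 0.333·(0.060−0.230) + 0.333·(0.009−0.081) = -0.114.

-0.11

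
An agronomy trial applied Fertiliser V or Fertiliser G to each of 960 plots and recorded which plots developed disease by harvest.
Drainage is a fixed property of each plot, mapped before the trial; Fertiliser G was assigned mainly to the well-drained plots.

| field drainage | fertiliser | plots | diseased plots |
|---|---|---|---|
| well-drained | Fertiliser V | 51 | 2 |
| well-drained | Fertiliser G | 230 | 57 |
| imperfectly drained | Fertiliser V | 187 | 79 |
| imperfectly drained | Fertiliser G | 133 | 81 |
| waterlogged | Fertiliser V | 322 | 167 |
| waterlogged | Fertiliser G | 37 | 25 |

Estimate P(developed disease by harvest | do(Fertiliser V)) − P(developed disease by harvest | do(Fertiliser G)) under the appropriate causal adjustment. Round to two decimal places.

-0.18

The field drainage-specific comparison favours Fertiliser V throughout, but the pooled figures favour Fertiliser G. The question is whether to condition on field drainage.
Nothing the fertiliser does changes field drainage; the imbalance is an allocation artefact. With field drainage also predicting the outcome, the pooled figure is confounded, and the within-stratum comparison is the causal one.
Adjusting over the population distribution of field drainage: 0.293·(0.039−0.248) + 0.333·(0.422−0.609) + 0.374·(0.519−0.676) = -0.182.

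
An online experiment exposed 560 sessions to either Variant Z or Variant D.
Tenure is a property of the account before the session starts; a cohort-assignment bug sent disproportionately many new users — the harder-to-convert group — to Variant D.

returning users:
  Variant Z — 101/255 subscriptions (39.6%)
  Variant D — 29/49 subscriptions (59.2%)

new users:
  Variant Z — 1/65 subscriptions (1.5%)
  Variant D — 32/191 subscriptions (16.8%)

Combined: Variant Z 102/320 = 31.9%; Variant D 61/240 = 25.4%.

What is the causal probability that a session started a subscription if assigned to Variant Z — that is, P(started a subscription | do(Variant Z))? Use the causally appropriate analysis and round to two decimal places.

Here user tenure is a common cause — it drives both which variant a case falls under and the outcome. The crude comparison mixes populations; the stratum-specific rates are the causally relevant ones.
Standardising Variant Z to the population user tenure mix: 0.543·101/255 + 0.457·1/65 = 0.222.

0.22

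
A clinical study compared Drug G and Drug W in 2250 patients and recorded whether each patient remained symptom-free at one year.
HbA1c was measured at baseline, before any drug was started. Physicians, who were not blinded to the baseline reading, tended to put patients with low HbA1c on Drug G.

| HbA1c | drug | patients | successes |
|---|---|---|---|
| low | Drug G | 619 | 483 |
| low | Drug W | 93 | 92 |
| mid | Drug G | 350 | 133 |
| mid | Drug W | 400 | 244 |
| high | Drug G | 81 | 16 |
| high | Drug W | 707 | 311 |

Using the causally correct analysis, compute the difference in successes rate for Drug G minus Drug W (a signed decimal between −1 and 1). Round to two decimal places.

The HbA1c-specific comparison favours Drug W throughout, but the pooled figures favour Drug G. The question is whether to condition on HbA1c.
Since HbA1c is a pre-existing factor (not a product of the drug) and it affects the outcome on its own, it is a confounder. The stratified rates, not the pooled rate, identify the causal effect.
Adjusting over the population distribution of HbA1c: 0.316·(0.780−0.989) + 0.333·(0.380−0.610) + 0.350·(0.198−0.440) = -0.228.

-0.23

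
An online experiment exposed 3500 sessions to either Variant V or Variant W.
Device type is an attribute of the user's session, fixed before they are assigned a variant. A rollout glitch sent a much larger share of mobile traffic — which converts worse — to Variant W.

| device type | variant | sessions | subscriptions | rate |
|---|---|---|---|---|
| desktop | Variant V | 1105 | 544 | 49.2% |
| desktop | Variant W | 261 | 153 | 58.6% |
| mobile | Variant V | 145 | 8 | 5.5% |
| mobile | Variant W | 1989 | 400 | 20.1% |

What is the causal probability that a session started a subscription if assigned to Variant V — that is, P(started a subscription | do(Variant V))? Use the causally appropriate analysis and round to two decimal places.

The stratified and pooled comparisons disagree (Variant W wins within each device type; Variant V wins overall), so the answer turns on the causal role of device type.
Device type differs across variants for reasons unrelated to any effect of the variant itself, and it separately predicts the outcome — a classic confounder. We must compare within device type levels.
Standardising Variant V to the population device type mix: 0.390·544/1105 + 0.610·8/145 = 0.226.

0.23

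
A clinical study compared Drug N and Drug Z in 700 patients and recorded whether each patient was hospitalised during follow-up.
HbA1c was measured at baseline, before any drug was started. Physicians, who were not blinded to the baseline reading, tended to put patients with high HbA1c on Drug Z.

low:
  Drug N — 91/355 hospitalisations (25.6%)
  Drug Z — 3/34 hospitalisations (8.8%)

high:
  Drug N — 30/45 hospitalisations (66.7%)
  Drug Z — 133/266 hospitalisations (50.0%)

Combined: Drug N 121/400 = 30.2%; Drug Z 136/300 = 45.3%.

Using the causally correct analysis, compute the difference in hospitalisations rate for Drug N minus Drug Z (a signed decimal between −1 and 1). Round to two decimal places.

HbA1c satisfies the back-door criterion: it is not a descendant of the drug, and it blocks the spurious path from drug to outcome. Adjusting for it (i.e., using the within-HbA1c rates) gives the causal effect.
Adjusting over the population distribution of HbA1c: 0.556·(0.256−0.088) + 0.444·(0.667−0.500) = +0.167.

+0.17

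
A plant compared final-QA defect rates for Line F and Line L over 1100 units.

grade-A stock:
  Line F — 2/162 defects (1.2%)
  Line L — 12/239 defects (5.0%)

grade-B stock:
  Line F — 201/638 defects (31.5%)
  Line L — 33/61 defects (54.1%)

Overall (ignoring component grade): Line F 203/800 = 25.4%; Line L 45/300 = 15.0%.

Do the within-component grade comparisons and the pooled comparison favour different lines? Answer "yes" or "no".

Within each component grade level (grade-A stock 1.2% vs 5.0%; grade-B stock 31.5% vs 54.1%), Line F has the lower rate every time. Pooled: 25.4% vs 15.0% — Line L has the lower rate overall. The two comparisons disagree.

yes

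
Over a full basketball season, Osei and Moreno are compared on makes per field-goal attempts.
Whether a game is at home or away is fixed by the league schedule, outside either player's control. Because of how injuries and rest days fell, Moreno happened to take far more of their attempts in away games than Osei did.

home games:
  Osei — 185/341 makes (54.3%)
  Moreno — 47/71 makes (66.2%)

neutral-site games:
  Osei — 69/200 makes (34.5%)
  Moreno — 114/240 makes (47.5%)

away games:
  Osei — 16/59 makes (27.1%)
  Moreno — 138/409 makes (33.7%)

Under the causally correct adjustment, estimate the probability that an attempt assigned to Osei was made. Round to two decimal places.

Since game venue is a pre-existing factor (not a product of the player) and it affects the outcome on its own, it is a confounder. The stratified rates, not the pooled rate, identify the causal effect.
Standardising Osei to the population game venue mix: 0.312·185/341 + 0.333·69/200 + 0.355·16/59 = 0.380.

0.38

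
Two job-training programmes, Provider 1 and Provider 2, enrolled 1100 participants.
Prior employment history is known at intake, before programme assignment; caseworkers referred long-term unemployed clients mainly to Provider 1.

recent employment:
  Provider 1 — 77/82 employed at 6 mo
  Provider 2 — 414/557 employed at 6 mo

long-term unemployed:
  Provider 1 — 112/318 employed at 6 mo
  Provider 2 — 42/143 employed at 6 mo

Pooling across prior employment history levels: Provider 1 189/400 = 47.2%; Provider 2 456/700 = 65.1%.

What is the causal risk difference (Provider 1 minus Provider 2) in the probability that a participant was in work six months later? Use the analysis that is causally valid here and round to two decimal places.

+0.14

Here prior employment history is a common cause — it drives both which programme a case falls under and the outcome. The crude comparison mixes populations; the stratum-specific rates are the causally relevant ones.
Adjusting over the population distribution of prior employment history: 0.581·(0.939−0.743) + 0.419·(0.352−0.294) = +0.138.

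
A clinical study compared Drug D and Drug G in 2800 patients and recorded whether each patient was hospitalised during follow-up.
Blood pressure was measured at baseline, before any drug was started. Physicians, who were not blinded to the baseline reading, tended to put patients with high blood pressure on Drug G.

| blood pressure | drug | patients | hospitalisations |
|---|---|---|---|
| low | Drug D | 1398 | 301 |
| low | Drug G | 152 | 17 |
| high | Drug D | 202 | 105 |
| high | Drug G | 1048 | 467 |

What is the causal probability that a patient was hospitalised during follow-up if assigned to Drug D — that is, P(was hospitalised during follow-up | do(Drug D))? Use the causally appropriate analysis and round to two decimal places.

The blood pressure-specific comparison favours Drug G throughout, but the pooled figures favour Drug D. The question is whether to condition on blood pressure.
Blood pressure satisfies the back-door criterion: it is not a descendant of the drug, and it blocks the spurious path from drug to outcome. Adjusting for it (i.e., using the within-blood pressure rates) gives the causal effect.
Standardising Drug D to the population blood pressure mix: 0.554·301/1398 + 0.446·105/202 = 0.351.

0.35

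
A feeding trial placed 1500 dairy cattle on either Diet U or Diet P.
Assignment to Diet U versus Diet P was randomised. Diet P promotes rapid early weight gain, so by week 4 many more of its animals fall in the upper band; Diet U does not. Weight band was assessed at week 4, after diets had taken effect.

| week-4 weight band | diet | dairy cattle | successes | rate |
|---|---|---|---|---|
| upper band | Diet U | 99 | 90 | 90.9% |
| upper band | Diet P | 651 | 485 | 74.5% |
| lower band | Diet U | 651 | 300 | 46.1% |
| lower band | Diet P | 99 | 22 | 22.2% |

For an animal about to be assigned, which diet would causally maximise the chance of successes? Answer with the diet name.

Diet P

Stratifying would compare diets among dairy cattle the diets themselves sorted into week-4 weight band groups — a form of selection on an intermediate. The unconditioned pooled rates give the total causal effect.
Pooled: Diet U 52.0% vs Diet P 67.6%; Diet P is higher overall.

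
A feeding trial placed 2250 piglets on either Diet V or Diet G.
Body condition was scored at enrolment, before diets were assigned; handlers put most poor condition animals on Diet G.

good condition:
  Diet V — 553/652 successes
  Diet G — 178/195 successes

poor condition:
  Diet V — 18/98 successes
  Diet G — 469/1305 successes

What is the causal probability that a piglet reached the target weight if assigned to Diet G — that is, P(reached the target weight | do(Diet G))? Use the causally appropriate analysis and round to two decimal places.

0.57

Nothing the diet does changes starting body condition; the imbalance is an allocation artefact. With starting body condition also predicting the outcome, the pooled figure is confounded, and the within-stratum comparison is the causal one.
Standardising Diet G to the population starting body condition mix: 0.376·178/195 + 0.624·469/1305 = 0.568.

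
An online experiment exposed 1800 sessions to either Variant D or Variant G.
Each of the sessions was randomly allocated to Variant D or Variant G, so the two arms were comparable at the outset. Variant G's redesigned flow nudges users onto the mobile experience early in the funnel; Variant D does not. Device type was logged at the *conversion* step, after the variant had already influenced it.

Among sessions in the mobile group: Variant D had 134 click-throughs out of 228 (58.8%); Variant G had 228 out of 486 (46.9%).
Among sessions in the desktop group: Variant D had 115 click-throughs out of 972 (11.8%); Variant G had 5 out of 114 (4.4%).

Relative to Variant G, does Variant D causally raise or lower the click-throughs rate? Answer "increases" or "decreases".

Variant D is higher inside every device type stratum but Variant G is higher in aggregate. Whether to stratify depends on how device type relates to the variant.
Because the variant influences device type, device type is a post-treatment mediator, not a confounder. Stratifying on it would bias the estimate; the causal effect is the crude pooled difference.
Pooled: Variant D 20.8% vs Variant G 38.8%; Variant G is higher overall.

decreases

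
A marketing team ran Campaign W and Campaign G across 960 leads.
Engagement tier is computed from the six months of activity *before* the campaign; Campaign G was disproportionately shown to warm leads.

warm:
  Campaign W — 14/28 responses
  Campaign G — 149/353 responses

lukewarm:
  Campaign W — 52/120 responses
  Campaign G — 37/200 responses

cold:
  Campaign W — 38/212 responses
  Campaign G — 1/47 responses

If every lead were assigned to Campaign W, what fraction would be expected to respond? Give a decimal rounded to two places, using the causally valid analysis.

0.39

Engagement tier is set before the campaign has any effect — it is not caused by the campaign — and it independently drives the outcome. That makes it a confounder, so the causal comparison is within engagement tier levels.
Standardising Campaign W to the population engagement tier mix: 0.397·14/28 + 0.333·52/120 + 0.270·38/212 = 0.391.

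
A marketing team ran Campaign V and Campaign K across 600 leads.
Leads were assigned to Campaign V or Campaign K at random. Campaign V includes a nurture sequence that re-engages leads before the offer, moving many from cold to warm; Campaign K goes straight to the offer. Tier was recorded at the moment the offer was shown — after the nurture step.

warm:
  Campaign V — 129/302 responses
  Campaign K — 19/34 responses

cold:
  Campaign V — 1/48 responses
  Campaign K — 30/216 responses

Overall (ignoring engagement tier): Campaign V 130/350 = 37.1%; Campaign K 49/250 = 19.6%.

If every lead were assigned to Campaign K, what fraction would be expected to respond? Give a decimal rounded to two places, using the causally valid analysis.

0.20

The stratified and pooled comparisons disagree (Campaign K wins within each engagement tier; Campaign V wins overall), so the answer turns on the causal role of engagement tier.
Engagement tier is downstream of the campaign. One should not condition on a consequence of treatment, so the overall rates are the right comparison.
So P(outcome | do(Campaign K)) is just the pooled rate for Campaign K: 49/250 = 0.196.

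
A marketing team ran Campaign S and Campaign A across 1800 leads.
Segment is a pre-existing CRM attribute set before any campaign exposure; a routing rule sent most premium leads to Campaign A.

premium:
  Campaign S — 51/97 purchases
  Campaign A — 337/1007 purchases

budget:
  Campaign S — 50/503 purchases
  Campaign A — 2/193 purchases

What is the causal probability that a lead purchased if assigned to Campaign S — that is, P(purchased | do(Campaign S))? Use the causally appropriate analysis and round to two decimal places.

0.36

Campaign S is higher inside every customer segment stratum but Campaign A is higher in aggregate. Whether to stratify depends on how customer segment relates to the campaign.
Customer segment is set before the campaign has any effect — it is not caused by the campaign — and it independently drives the outcome. That makes it a confounder, so the causal comparison is within customer segment levels.
Standardising Campaign S to the population customer segment mix: 0.613·51/97 + 0.387·50/503 = 0.361.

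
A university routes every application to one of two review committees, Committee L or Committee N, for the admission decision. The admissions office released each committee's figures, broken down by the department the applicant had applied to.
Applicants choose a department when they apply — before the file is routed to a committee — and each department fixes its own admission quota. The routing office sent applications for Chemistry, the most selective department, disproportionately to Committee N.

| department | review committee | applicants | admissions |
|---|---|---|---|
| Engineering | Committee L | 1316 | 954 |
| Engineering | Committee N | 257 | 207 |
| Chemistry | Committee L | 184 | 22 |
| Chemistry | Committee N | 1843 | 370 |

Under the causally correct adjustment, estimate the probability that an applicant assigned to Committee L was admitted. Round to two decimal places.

0.38

The imbalance in department arose from how applicants were allocated, not from anything the review committee did; and department independently affects the outcome. The pooled gap is confounded — condition on department.
Standardising Committee L to the population department mix: 0.437·954/1316 + 0.563·22/184 = 0.384.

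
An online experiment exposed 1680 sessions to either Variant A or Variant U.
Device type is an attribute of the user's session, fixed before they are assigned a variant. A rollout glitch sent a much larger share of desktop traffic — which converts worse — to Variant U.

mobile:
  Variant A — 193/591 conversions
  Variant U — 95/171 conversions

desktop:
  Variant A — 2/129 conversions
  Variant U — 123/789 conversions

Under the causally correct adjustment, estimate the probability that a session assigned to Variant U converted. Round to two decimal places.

0.34

Device type is set before the variant has any effect — it is not caused by the variant — and it independently drives the outcome. That makes it a confounder, so the causal comparison is within device type levels.
Standardising Variant U to the population device type mix: 0.454·95/171 + 0.546·123/789 = 0.337.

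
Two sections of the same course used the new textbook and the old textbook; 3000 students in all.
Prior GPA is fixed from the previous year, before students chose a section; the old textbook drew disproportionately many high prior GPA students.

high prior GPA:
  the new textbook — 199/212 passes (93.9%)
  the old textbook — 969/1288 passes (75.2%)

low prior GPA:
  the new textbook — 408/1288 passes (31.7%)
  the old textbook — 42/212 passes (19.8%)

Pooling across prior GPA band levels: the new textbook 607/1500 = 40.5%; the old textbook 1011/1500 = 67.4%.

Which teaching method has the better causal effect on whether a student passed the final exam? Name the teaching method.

Here prior GPA band is a common cause — it drives both which teaching method a case falls under and the outcome. The crude comparison mixes populations; the stratum-specific rates are the causally relevant ones.
Within each level — high prior GPA: 93.9% vs 75.2%; low prior GPA: 31.7% vs 19.8% — the new textbook is higher every time.

the new textbook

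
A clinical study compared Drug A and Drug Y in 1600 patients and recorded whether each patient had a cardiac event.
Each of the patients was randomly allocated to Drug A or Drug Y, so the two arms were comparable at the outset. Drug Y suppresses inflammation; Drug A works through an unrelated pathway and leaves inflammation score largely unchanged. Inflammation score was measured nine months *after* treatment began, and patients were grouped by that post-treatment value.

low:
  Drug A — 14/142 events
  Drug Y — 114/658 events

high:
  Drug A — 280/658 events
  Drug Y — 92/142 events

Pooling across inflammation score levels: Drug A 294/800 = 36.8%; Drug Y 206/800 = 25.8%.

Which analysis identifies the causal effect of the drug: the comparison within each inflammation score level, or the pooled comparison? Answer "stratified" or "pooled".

Inflammation score is recorded after the drug and is itself shifted by it — it sits on the causal path from drug to outcome. Conditioning on a mediator would strip out part of the effect we want; the pooled comparison gives the total causal effect.
Pooled: Drug A 36.8% vs Drug Y 25.8%; Drug Y is lower overall.

pooled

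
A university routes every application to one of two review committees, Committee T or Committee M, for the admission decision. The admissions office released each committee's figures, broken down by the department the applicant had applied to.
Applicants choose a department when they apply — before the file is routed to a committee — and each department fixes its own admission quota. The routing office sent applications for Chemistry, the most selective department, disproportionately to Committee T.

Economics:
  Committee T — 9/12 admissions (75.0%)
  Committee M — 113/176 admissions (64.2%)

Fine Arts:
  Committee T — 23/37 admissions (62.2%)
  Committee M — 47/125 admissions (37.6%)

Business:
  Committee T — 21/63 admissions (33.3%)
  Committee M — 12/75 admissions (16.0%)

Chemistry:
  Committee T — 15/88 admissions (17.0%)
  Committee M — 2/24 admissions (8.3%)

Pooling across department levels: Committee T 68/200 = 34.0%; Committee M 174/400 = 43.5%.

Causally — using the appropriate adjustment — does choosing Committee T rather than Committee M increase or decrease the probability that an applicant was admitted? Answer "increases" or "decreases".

increases

The imbalance in department arose from how applicants were allocated, not from anything the review committee did; and department independently affects the outcome. The pooled gap is confounded — condition on department.
Within each level — Economics: 75.0% vs 64.2%; Fine Arts: 62.2% vs 37.6%; Business: 33.3% vs 16.0%; Chemistry: 17.0% vs 8.3% — Committee T is higher every time.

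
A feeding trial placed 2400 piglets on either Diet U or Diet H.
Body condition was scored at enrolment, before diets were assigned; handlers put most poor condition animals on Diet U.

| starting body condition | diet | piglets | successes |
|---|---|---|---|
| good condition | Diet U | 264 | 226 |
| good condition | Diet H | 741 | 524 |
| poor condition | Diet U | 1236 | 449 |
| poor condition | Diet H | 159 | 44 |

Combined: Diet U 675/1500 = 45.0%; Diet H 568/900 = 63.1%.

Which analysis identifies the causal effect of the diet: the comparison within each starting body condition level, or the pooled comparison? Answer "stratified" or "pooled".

stratified

Here starting body condition is a common cause — it drives both which diet a case falls under and the outcome. The crude comparison mixes populations; the stratum-specific rates are the causally relevant ones.
Within each level — good condition: 85.6% vs 70.7%; poor condition: 36.3% vs 27.7% — Diet U is higher every time.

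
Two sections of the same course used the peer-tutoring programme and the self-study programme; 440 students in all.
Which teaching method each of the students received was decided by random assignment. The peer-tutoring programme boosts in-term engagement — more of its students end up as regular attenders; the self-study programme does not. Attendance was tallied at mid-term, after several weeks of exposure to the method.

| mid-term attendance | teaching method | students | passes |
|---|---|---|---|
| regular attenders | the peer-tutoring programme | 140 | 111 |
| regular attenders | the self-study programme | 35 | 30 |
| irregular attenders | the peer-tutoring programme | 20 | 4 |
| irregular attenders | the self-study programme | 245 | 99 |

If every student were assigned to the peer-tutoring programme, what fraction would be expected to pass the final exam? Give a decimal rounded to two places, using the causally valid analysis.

0.72

Because the teaching method influences mid-term attendance, mid-term attendance is a post-treatment mediator, not a confounder. Stratifying on it would bias the estimate; the causal effect is the crude pooled difference.
So P(outcome | do(the peer-tutoring programme)) is just the pooled rate for the peer-tutoring programme: 115/160 = 0.719.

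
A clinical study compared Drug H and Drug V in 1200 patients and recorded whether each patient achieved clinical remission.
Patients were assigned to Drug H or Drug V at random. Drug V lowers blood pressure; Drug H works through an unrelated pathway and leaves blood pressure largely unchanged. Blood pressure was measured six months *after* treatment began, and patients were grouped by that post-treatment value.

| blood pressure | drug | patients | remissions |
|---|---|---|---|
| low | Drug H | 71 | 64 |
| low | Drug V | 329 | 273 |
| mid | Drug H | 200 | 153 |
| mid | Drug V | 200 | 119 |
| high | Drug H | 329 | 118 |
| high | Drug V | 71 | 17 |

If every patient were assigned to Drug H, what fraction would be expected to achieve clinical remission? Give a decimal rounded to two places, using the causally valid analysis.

0.56

Stratifying would compare drugs among patients the drugs themselves sorted into blood pressure groups — a form of selection on an intermediate. The unconditioned pooled rates give the total causal effect.
So P(outcome | do(Drug H)) is just the pooled rate for Drug H: 335/600 = 0.558.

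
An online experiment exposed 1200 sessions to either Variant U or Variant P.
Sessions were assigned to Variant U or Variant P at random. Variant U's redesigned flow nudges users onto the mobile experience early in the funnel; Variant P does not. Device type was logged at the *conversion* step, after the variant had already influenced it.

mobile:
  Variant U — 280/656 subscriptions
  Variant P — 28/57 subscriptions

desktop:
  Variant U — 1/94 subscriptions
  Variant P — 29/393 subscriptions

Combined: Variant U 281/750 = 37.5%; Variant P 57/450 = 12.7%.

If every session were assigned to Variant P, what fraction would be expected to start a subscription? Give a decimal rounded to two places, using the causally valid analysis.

0.13

The distribution of device type is itself part of what the variant does — it is an intermediate outcome. Holding it fixed would remove that part of the effect; the total effect is the pooled difference.
So P(outcome | do(Variant P)) is just the pooled rate for Variant P: 57/450 = 0.127.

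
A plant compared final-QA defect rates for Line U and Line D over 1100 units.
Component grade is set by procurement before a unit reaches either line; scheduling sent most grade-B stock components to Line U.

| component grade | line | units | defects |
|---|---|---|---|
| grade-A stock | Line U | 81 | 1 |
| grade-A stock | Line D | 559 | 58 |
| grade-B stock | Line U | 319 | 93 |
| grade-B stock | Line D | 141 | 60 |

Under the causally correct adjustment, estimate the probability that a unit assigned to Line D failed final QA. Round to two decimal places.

Line U is lower inside every component grade stratum but Line D is lower in aggregate. Whether to stratify depends on how component grade relates to the line.
Here component grade is a common cause — it drives both which line a case falls under and the outcome. The crude comparison mixes populations; the stratum-specific rates are the causally relevant ones.
Standardising Line D to the population component grade mix: 0.582·58/559 + 0.418·60/141 = 0.238.

0.24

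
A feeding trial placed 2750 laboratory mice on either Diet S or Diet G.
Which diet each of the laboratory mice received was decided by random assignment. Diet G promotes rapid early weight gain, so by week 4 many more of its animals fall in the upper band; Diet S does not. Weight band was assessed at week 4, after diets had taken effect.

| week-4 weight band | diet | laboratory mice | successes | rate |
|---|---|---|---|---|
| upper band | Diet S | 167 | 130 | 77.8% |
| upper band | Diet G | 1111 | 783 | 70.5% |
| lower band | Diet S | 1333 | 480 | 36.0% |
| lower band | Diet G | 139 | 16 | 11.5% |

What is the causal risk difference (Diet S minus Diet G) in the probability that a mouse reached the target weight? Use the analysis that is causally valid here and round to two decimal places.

The stratified and pooled comparisons disagree (Diet S wins within each week-4 weight band; Diet G wins overall), so the answer turns on the causal role of week-4 weight band.
Stratifying would compare diets among laboratory mice the diets themselves sorted into week-4 weight band groups — a form of selection on an intermediate. The unconditioned pooled rates give the total causal effect.
The causal difference is the pooled difference: 0.407 − 0.639 = -0.233.

-0.23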